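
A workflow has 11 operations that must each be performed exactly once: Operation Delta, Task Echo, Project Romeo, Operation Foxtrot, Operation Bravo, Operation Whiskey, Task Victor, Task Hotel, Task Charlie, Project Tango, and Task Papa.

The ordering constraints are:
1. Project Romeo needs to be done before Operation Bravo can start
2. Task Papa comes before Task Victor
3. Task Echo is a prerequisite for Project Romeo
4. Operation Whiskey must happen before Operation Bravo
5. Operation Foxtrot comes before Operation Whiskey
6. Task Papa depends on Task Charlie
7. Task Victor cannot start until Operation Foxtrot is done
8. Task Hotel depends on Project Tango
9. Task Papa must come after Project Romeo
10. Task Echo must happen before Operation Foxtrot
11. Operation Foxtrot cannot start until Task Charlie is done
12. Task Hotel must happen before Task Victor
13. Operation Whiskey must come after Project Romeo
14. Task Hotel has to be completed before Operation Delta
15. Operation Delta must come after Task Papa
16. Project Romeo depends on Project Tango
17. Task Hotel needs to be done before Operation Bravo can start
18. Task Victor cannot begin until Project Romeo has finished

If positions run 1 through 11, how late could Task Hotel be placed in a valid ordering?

Following every chain forward from Task Hotel, the operations that must come later are Operation Delta, Operation Bravo, Task Victor — 3 of them.
So at least 3 operations follow Task Hotel, putting Task Hotel no later than position 8. That position is achievable by scheduling everything else first.

8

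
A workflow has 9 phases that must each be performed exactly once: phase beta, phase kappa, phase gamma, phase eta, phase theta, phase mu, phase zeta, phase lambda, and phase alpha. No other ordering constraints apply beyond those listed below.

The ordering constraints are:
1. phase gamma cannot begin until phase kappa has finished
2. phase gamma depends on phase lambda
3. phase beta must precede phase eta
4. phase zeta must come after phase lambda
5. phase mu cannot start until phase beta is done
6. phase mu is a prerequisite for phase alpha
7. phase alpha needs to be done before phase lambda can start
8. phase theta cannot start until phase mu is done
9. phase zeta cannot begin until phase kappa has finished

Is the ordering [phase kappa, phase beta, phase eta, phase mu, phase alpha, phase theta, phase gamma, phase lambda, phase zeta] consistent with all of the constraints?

No

Here phase lambda comes after phase gamma.
But one of the constraints requires phase lambda before phase gamma, so this ordering violates it.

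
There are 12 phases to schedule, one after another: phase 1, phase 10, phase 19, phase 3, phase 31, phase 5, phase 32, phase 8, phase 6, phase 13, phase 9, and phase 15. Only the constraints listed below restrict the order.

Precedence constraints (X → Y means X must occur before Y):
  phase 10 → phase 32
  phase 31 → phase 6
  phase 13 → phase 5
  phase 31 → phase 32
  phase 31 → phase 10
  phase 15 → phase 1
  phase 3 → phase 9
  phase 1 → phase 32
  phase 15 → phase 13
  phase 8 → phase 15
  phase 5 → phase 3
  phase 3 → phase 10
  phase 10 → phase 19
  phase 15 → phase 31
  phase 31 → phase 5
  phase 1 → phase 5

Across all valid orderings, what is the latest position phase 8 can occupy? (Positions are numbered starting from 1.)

1

The phases that are forced after phase 8, directly or by a chain of constraints, are phase 1, phase 10, phase 19, phase 3, phase 31, phase 5, phase 32, phase 6, phase 13, phase 9, phase 15. That's 11 phases.
With 11 mandatory successors out of 12 phases total, the latest slot for phase 8 is 12−11 = 1, and it's reachable by doing all non-successors before phase 8.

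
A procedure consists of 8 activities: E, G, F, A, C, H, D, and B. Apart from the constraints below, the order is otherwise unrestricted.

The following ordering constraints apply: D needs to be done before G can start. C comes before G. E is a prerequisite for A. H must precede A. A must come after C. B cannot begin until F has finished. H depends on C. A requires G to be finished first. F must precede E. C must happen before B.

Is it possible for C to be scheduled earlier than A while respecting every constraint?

Every valid ordering already has C before A (the constraints require it), so in particular at least one does.

Yes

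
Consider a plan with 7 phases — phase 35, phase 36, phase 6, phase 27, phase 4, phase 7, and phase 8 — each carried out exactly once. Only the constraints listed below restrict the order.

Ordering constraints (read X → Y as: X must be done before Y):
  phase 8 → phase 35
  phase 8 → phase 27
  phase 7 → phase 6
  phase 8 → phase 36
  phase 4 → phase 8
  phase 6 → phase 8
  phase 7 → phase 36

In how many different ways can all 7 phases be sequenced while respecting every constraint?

18

The phases with no prerequisites are phase 4, phase 7; any of them can be placed first.
Enumerating by repeatedly choosing an available phase (one whose prerequisites are all placed) gives 18 distinct complete orderings.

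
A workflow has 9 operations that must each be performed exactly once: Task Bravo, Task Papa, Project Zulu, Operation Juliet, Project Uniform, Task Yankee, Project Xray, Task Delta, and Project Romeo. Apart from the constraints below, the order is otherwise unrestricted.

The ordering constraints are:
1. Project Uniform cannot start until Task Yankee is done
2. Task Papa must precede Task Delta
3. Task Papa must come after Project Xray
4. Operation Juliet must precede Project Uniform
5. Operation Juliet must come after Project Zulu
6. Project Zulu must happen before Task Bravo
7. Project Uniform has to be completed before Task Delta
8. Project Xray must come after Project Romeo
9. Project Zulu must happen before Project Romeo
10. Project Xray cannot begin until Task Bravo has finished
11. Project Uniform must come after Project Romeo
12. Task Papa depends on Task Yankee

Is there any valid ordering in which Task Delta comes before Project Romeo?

There is a dependency chain Project Romeo → Project Uniform → Task Delta, so Task Delta always comes after Project Romeo.
So no valid ordering can have Task Delta before Project Romeo.

No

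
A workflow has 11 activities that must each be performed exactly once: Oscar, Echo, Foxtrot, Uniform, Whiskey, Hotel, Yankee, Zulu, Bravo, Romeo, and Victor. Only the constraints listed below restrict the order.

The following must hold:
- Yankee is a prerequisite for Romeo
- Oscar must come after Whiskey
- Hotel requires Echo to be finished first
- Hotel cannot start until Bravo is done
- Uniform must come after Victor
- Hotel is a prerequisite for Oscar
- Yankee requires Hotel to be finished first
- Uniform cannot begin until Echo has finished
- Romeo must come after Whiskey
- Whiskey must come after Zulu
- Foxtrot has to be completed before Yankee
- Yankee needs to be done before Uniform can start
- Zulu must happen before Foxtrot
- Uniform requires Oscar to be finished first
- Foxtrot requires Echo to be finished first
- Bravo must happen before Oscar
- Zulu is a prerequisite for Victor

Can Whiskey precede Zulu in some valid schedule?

There is a dependency chain Zulu → Whiskey, so Whiskey always comes after Zulu.
So no valid ordering can have Whiskey before Zulu.

No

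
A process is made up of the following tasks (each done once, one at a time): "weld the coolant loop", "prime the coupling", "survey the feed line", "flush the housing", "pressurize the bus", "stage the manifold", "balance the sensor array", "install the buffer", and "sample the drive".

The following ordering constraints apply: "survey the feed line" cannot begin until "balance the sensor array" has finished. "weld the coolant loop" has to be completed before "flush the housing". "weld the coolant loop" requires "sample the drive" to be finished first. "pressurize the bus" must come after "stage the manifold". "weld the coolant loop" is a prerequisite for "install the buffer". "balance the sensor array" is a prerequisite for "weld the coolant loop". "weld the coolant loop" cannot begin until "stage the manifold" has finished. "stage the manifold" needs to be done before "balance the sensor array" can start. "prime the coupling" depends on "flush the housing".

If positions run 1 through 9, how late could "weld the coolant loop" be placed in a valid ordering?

Every task that must follow "weld the coolant loop" has to come after it. Tracing all chains starting from "weld the coolant loop", those tasks are: "prime the coupling", "flush the housing", "install the buffer" — 3 in total.
With 3 mandatory successors out of 9 tasks total, the latest slot for "weld the coolant loop" is 9−3 = 6, and it's reachable by doing all non-successors before "weld the coolant loop".

6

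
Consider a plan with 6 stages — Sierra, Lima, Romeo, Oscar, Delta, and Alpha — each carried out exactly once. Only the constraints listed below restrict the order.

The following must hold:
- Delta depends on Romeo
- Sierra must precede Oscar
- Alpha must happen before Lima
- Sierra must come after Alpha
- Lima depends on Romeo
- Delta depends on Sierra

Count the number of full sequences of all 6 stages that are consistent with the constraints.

The stages with no prerequisites are Romeo, Alpha; any of them can be placed first.
Counting all ways to extend the partial order to a total order gives 24.

24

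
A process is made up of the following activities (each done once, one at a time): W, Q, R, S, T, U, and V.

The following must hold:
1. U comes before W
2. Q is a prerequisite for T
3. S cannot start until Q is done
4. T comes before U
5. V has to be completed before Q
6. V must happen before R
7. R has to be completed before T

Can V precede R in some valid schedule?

Every valid ordering already has V before R (the constraints require it), so in particular at least one does.

Yes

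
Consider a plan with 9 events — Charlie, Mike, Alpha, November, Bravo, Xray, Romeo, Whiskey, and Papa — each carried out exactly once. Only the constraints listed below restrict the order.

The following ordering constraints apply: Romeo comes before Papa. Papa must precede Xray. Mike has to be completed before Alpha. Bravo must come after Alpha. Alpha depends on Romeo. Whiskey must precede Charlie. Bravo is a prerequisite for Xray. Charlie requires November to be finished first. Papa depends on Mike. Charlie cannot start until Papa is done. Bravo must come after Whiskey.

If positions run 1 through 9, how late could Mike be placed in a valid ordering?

The events that are forced after Mike, directly or by a chain of constraints, are Charlie, Alpha, Bravo, Xray, Papa. That's 5 events.
With 5 mandatory successors out of 9 events total, the latest slot for Mike is 9−5 = 4, and it's reachable by doing all non-successors before Mike.

4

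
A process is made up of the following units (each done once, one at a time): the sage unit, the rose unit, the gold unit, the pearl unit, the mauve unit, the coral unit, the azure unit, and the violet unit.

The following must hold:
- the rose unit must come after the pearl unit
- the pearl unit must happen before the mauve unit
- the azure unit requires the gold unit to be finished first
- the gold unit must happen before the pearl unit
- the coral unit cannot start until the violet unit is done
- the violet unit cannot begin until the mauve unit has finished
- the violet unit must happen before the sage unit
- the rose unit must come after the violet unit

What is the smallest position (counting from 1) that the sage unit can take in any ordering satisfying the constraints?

5

The units that are forced before the sage unit, directly or transitively, are the gold unit, the pearl unit, the mauve unit, the violet unit. That's 4 units.
So at minimum 4 units come before the sage unit, putting the sage unit no earlier than position 5. That position is achievable by scheduling exactly those predecessors first.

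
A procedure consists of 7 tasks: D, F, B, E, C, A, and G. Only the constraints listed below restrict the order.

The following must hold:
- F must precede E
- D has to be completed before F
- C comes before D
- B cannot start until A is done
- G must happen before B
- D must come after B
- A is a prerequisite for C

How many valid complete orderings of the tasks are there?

The tasks with no prerequisites are A, G; any of them can be placed first.
Enumerating by repeatedly choosing an available task (one whose prerequisites are all placed) gives 5 distinct complete orderings.

5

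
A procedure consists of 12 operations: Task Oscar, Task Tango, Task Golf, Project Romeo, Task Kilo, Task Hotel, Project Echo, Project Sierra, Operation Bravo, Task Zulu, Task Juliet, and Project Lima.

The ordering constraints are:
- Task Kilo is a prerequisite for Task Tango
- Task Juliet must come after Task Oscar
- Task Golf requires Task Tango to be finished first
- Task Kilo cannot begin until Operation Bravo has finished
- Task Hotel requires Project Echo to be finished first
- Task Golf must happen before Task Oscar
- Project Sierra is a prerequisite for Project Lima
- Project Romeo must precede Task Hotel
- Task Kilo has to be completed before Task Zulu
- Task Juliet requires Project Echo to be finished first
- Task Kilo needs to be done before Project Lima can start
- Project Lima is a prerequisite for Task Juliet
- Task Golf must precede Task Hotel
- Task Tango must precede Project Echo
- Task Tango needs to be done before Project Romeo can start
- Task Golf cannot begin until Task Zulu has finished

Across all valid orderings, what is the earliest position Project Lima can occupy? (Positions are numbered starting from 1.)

4

The operations that are forced before Project Lima, directly or transitively, are Task Kilo, Project Sierra, Operation Bravo. That's 3 operations.
With 3 mandatory predecessors, the earliest Project Lima can sit is position 3+1 = 4, and placing just those 3 first achieves it.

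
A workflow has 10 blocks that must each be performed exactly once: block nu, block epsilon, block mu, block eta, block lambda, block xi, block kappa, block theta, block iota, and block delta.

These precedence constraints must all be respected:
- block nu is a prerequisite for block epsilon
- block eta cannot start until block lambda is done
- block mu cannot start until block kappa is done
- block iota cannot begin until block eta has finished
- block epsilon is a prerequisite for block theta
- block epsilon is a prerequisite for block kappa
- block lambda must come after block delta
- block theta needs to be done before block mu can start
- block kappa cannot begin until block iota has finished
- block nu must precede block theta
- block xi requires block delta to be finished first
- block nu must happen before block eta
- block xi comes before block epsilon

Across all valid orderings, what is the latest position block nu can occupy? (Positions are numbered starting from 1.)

Following every chain forward from block nu, the blocks that must come later are block epsilon, block mu, block eta, block kappa, block theta, block iota — 6 of them.
With 6 mandatory successors out of 10 blocks total, the latest slot for block nu is 10−6 = 4, and it's reachable by doing all non-successors before block nu.

4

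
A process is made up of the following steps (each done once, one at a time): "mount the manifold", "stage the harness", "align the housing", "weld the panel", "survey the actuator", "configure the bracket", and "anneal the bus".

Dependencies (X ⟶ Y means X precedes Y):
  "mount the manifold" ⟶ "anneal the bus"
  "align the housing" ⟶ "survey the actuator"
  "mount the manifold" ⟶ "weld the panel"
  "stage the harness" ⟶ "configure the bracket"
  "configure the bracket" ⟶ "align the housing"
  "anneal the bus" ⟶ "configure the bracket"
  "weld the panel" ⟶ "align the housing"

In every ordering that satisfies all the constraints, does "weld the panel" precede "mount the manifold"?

In fact the dependencies run the other way: "mount the manifold" → "weld the panel".
So "weld the panel" does not have to come before "mount the manifold" — it cannot.

No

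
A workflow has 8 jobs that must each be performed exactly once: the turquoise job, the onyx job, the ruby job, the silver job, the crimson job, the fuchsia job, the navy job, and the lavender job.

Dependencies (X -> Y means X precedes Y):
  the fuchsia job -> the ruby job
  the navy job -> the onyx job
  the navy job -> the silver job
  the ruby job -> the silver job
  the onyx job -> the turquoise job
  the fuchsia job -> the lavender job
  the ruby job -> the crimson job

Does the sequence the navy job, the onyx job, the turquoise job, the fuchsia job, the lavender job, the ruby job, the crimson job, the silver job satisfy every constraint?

Going through the constraints one by one, each required predecessor appears earlier in the sequence than its dependent — e.g. the navy job (position 1) is before the silver job (position 8), as required.

Yes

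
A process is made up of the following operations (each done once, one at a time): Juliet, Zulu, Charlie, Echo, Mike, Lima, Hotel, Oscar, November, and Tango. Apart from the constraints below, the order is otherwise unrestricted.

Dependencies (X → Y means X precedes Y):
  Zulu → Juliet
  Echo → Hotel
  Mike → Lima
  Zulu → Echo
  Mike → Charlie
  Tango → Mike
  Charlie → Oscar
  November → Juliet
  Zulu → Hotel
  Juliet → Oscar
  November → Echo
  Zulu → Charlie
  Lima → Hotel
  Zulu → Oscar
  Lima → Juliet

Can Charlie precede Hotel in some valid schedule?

The constraints leave Charlie and Hotel unordered relative to each other; nothing requires Hotel earlier.
So a valid ordering placing Charlie earlier than Hotel exists.

Yes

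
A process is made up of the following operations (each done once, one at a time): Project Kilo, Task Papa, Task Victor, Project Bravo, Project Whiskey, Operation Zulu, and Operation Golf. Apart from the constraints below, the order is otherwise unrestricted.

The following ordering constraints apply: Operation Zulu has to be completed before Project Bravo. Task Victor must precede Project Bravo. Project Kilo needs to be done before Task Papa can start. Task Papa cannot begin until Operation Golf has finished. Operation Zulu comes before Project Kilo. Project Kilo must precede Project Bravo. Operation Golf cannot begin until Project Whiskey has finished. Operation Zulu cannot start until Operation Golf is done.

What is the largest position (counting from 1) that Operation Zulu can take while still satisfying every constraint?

The operations that are forced after Operation Zulu, directly or by a chain of constraints, are Project Kilo, Task Papa, Project Bravo. That's 3 operations.
With 3 mandatory successors out of 7 operations total, the latest slot for Operation Zulu is 7−3 = 4, and it's reachable by doing all non-successors before Operation Zulu.

4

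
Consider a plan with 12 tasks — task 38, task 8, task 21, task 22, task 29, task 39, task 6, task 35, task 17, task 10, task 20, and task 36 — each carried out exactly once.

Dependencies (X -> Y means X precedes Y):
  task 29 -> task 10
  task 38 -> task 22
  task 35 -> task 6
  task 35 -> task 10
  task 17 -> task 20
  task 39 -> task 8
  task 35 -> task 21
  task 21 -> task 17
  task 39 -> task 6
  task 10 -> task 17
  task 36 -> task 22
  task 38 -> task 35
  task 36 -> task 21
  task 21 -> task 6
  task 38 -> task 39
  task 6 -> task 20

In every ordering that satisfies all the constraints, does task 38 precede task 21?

Yes

Tracing the constraints gives a chain: task 38 → task 35 → task 21.
Hence task 38 necessarily comes before task 21.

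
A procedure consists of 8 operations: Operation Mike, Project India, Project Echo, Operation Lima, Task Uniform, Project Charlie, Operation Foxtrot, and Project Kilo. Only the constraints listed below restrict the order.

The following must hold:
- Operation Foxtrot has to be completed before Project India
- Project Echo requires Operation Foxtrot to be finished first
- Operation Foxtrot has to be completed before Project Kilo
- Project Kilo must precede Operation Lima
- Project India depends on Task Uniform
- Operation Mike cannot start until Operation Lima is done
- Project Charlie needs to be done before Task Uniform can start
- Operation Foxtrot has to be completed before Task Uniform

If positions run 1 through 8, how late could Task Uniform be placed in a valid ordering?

The only operation forced after Task Uniform (directly or by a chain) is Project India.
With 1 mandatory successor out of 8 operations total, the latest slot for Task Uniform is 8−1 = 7, and it's reachable by doing all non-successors before Task Uniform.

7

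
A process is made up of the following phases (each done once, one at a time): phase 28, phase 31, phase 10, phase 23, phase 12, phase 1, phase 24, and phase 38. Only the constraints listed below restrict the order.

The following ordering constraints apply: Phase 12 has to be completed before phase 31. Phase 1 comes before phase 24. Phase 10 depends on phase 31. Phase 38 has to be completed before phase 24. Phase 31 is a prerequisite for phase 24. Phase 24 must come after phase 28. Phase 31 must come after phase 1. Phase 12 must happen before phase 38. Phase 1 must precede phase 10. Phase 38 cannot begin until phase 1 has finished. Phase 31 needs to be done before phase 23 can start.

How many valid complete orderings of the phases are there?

3 phases have no prerequisites (phase 28, phase 12, phase 1), so any of them could come first.
Counting all ways to extend the partial order to a total order gives 224.

224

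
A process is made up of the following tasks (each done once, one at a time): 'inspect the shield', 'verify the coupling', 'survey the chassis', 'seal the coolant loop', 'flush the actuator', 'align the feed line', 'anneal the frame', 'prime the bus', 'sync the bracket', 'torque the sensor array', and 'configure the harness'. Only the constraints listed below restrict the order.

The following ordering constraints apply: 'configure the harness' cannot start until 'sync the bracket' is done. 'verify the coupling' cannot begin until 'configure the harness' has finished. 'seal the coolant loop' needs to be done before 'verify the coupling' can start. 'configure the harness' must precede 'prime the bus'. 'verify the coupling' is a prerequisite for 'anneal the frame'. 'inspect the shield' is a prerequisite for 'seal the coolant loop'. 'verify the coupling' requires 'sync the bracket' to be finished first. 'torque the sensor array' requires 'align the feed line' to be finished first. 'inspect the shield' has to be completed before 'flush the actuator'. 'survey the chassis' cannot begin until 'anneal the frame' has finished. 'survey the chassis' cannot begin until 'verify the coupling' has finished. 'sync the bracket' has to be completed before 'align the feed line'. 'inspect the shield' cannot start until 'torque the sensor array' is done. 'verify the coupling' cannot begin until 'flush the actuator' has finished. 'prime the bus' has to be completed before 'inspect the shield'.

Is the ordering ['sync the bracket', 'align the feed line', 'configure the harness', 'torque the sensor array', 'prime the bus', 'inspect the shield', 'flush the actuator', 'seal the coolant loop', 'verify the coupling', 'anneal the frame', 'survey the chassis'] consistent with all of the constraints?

Yes

Going through the constraints one by one, each required predecessor appears earlier in the sequence than its dependent — e.g. 'sync the bracket' (position 1) is before 'verify the coupling' (position 9), as required.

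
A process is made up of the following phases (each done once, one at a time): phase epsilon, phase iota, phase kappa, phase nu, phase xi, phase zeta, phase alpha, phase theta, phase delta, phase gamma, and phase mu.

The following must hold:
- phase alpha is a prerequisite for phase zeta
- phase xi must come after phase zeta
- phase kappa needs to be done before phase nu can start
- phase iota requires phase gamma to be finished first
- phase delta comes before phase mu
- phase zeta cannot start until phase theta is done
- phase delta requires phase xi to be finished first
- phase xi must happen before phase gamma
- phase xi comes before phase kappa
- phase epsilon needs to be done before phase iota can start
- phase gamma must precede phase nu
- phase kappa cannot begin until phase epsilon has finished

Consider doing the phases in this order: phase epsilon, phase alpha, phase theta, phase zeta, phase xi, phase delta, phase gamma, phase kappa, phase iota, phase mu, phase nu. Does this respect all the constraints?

Yes

Checking each listed constraint against this order: for instance, phase epsilon is in position 1 and phase iota in position 9, so that constraint holds — and the remaining constraints check out the same way.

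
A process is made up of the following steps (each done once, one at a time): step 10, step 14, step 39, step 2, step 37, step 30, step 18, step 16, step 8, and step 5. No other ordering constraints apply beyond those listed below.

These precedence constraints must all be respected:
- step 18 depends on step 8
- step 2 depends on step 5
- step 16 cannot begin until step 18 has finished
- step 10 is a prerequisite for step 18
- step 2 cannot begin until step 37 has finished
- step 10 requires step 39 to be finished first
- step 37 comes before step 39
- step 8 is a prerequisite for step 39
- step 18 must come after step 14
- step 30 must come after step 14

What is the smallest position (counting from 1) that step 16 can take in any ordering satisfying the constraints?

7

Working backwards through the constraints from step 16, its full set of required predecessors is step 10, step 14, step 39, step 37, step 18, step 8 — 6 of them.
With 6 mandatory predecessors, the earliest step 16 can sit is position 6+1 = 7, and placing just those 6 first achieves it.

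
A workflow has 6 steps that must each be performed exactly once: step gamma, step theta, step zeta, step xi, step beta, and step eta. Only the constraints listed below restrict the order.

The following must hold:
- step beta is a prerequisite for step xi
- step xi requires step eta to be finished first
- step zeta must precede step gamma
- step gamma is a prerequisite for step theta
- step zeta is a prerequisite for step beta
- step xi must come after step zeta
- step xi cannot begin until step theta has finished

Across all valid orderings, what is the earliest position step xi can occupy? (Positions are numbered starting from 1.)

Working backwards through the constraints from step xi, its full set of required predecessors is step gamma, step theta, step zeta, step beta, step eta — 5 of them.
So at minimum 5 steps come before step xi, putting step xi no earlier than position 6. That position is achievable by scheduling exactly those predecessors first.

6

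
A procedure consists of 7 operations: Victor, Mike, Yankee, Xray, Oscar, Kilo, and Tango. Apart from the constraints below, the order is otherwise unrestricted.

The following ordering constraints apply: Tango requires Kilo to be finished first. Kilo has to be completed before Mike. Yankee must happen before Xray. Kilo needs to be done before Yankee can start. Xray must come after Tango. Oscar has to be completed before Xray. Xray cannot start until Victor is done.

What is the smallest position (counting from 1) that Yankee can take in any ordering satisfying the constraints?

Working backwards through the constraints from Yankee, its only required predecessor is Kilo.
With 1 mandatory predecessor, the earliest Yankee can sit is position 1+1 = 2, and placing just that one first achieves it.

2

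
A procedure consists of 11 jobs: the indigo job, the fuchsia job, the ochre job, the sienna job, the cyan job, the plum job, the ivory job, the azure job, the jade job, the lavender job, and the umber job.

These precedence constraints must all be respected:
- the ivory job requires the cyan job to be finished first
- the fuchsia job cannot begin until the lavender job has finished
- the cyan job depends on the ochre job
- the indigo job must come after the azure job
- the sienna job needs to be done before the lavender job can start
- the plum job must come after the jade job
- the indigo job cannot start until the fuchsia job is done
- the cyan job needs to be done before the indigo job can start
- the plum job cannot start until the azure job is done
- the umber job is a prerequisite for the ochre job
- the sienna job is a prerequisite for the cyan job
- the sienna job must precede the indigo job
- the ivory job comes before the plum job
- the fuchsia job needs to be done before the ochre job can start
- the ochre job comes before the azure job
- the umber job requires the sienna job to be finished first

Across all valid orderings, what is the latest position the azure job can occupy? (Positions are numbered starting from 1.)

Every job that must follow the azure job has to come after it. Tracing all chains starting from the azure job, those jobs are: the indigo job, the plum job — 2 in total.
With 2 mandatory successors out of 11 jobs total, the latest slot for the azure job is 11−2 = 9, and it's reachable by doing all non-successors before the azure job.

9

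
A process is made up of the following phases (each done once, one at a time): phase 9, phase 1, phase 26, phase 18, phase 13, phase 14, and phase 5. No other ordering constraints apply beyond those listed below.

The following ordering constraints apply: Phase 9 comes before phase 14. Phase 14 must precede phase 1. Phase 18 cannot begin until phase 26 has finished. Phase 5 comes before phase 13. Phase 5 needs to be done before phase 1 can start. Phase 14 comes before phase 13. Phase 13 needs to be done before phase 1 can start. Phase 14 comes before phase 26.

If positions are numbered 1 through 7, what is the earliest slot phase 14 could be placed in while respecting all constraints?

2

Working backwards through the constraints from phase 14, its only required predecessor is phase 9.
So at minimum 1 phase comes before phase 14, putting phase 14 no earlier than position 2. That position is achievable by scheduling exactly that predecessor first.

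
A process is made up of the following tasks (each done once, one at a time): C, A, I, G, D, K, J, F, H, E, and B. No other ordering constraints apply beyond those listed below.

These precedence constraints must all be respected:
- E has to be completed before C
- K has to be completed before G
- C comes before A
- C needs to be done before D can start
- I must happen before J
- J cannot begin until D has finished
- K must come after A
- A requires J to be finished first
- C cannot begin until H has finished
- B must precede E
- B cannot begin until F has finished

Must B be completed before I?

No chain of constraints connects B to I in either direction.
So B can come before I or after — it is not forced.

No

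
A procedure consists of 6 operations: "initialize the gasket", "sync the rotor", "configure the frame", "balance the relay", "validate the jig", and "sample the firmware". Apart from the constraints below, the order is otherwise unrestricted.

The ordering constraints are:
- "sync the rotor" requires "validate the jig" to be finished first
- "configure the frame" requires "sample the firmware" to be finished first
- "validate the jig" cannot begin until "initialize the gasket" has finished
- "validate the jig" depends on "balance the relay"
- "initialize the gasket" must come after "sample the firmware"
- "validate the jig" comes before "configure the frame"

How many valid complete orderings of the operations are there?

6

2 operations have no prerequisites ("balance the relay", "sample the firmware"), so any of them could come first.
Counting all ways to extend the partial order to a total order gives 6.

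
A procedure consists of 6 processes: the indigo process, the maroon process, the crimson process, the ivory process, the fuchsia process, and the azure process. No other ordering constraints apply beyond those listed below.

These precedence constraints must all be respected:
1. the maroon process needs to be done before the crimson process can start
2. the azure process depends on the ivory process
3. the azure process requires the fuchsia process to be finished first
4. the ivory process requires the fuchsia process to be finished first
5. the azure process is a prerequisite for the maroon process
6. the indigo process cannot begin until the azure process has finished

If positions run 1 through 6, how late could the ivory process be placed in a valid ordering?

Following every chain forward from the ivory process, the processes that must come later are the indigo process, the maroon process, the crimson process, the azure process — 4 of them.
So at least 4 processes follow the ivory process, putting the ivory process no later than position 2. That position is achievable by scheduling everything else first.

2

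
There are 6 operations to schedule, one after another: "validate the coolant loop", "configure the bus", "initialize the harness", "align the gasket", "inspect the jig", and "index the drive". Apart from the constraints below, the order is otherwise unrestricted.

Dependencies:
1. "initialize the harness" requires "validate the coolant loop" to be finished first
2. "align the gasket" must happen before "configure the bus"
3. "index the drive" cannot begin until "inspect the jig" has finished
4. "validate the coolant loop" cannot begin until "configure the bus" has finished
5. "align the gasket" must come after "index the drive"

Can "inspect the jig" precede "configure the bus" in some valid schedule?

Every valid ordering already has "inspect the jig" before "configure the bus" (the constraints require it), so in particular at least one does.

Yes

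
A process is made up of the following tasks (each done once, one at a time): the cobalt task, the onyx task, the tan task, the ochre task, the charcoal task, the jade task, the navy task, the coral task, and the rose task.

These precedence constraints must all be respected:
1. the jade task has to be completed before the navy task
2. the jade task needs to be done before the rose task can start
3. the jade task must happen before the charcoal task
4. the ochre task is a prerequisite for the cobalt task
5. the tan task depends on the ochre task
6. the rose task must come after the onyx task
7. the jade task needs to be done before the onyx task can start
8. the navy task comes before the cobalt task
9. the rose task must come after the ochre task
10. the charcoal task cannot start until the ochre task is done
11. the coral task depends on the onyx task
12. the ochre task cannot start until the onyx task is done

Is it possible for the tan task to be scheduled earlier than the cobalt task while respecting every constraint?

Yes

The constraints leave the tan task and the cobalt task unordered relative to each other; nothing requires the cobalt task earlier.
So a valid ordering placing the tan task earlier than the cobalt task exists.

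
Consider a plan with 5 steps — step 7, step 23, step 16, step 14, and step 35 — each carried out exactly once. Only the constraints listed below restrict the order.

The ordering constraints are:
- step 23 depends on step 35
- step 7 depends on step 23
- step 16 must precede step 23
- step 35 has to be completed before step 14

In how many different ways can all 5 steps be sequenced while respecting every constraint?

2 steps have no prerequisites (step 16, step 35), so any of them could come first.
Enumerating by repeatedly choosing an available step (one whose prerequisites are all placed) gives 7 distinct complete orderings.

7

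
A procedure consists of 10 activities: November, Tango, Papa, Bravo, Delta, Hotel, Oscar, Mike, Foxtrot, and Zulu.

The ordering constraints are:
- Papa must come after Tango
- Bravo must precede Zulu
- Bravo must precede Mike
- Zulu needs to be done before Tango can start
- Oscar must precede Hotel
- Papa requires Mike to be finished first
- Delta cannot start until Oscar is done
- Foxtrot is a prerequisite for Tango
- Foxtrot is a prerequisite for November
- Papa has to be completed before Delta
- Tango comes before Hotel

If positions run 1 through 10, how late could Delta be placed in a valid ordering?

Nothing depends on Delta, so it can be the final activity, position 10.

10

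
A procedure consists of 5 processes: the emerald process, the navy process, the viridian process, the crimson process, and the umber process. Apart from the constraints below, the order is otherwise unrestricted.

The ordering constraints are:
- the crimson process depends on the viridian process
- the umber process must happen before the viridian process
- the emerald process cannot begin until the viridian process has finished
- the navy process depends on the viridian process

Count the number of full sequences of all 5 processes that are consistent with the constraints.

Only the umber process has no prerequisites, so it must go first.
Enumerating by repeatedly choosing an available process (one whose prerequisites are all placed) gives 6 distinct complete orderings.

6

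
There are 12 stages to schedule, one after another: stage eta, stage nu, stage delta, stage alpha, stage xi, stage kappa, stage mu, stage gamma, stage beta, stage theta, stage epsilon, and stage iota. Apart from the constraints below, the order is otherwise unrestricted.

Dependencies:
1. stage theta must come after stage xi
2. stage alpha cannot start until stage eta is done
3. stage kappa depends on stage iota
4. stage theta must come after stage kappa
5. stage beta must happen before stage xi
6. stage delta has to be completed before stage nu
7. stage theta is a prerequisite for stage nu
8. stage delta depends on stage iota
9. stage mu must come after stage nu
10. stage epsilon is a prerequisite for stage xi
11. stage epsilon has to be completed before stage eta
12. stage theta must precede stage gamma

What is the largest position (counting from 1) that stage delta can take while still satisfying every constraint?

10

Every stage that must follow stage delta has to come after it. Tracing all chains starting from stage delta, those stages are: stage nu, stage mu — 2 in total.
So at least 2 stages follow stage delta, putting stage delta no later than position 10. That position is achievable by scheduling everything else first.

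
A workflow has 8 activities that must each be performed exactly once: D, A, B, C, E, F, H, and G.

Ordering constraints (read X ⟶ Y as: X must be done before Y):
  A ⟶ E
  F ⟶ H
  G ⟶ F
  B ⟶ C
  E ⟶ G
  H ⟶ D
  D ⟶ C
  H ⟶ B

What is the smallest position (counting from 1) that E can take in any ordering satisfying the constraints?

2

The only activity forced before E (directly or transitively) is A.
So at minimum 1 activity comes before E, putting E no earlier than position 2. That position is achievable by scheduling exactly that predecessor first.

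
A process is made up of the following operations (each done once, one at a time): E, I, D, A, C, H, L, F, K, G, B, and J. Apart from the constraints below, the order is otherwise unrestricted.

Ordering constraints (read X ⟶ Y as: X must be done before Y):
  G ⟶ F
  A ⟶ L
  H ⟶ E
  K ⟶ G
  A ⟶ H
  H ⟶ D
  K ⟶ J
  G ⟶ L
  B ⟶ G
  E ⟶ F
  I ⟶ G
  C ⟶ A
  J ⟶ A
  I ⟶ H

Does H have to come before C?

There is a chain C → A → H, which puts C before H.
So H does not have to come before C — it cannot.

No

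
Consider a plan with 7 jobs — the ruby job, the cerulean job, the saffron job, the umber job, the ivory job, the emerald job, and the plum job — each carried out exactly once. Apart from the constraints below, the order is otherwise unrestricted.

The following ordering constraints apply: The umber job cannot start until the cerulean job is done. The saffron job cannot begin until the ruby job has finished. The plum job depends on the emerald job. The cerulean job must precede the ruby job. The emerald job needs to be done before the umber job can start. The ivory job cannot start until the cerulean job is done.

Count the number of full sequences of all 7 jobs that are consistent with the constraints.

The jobs with no prerequisites are the cerulean job, the emerald job; any of them can be placed first.
Systematically extending each partial ordering one job at a time and counting, there are 192 complete orderings.

192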